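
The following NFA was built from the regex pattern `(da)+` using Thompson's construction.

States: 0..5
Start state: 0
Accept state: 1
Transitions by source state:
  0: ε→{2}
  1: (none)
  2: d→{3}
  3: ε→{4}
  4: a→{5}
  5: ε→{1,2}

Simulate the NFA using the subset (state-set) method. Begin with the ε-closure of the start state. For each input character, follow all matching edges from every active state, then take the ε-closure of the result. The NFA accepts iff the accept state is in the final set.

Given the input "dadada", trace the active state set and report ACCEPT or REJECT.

Answer: ACCEPT

Trace:
S₀ = ε-closure({0}) = {0,2}
'd' @ 1: {3,4}
'a' @ 2: {1,2,5}  [accepting]
'd' @ 3: {3,4}
'a' @ 4: {1,2,5}  [accepting]
'd' @ 5: {3,4}
'a' @ 6: {1,2,5}  [accepting]
end set {1,2,5} — state 1 in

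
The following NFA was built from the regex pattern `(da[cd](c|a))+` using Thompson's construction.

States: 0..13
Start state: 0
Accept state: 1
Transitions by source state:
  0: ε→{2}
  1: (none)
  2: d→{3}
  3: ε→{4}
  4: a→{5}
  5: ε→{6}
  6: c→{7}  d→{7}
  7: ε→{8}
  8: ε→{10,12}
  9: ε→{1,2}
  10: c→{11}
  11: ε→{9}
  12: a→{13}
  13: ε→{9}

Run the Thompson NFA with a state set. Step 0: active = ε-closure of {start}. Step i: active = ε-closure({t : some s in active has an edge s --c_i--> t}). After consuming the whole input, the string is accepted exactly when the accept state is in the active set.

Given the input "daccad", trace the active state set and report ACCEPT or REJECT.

S₀ = ε-closure({0}) = {0,2}
'd' @ 1: {3,4}
'a' @ 2: {5,6}
'c' @ 3: {7,8,10,12}
'c' @ 4: {1,2,9,11}  ✓accept
'a' @ 5: {}  — state set empty
rest 'd' ignored (set empty)
end set {} — state 1 not in

Answer: REJECT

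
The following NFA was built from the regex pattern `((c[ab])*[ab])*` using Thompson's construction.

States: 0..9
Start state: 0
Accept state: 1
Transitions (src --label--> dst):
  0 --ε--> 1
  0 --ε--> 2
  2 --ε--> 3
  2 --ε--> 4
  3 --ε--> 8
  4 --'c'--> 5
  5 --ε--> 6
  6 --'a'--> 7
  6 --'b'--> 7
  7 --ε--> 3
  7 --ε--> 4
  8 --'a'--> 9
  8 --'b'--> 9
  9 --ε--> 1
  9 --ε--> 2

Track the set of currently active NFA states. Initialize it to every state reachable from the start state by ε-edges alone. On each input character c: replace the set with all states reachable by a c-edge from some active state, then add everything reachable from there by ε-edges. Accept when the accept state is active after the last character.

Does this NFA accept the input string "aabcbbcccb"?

initial (ε-close {0}): {0,1,2,3,4,8}
'a' @ 1: {1,2,3,4,8,9}  (accept∈set)
'a' @ 2: {1,2,3,4,8,9}  (accept∈set)
'b' @ 3: {1,2,3,4,8,9}  (accept∈set)
'c' @ 4: {5,6}
'b' @ 5: {3,4,7,8}
'b' @ 6: {1,2,3,4,8,9}  (accept∈set)
'c' @ 7: {5,6}
'c' @ 8: {}  — state set empty
rest 'cb' ignored (set empty)
end set {} — state 1 not in

Answer: REJECT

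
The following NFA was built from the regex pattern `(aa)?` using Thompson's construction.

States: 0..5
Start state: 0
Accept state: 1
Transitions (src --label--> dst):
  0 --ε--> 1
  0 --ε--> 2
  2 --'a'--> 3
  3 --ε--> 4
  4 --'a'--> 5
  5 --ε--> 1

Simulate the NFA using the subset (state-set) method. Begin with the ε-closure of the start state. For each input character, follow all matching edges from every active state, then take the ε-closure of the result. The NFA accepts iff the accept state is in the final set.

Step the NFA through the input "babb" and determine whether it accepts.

start: ε-closure({0}) = {0,1,2}
'b' @ 1: {}  — dead — no transitions
rest 'abb' ignored (set empty)
after full input: {}  (accept=1 not in)

Answer: REJECT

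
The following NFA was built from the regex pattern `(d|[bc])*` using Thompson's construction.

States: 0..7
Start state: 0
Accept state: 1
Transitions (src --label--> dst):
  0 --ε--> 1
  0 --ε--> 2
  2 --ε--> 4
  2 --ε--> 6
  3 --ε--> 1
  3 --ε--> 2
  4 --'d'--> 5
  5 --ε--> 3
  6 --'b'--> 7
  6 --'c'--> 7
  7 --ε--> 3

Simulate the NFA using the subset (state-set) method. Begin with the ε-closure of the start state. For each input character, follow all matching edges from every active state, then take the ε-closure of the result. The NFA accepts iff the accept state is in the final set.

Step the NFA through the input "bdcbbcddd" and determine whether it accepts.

S₀ = ε-closure({0}) = {0,1,2,4,6}
'b' @ 1: {1,2,3,4,6,7}  ✓accept
'd' @ 2: {1,2,3,4,5,6}  ✓accept
'c' @ 3: {1,2,3,4,6,7}  ✓accept
'b' @ 4: {1,2,3,4,6,7}  ✓accept
'b' @ 5: {1,2,3,4,6,7}  ✓accept
'c' @ 6: {1,2,3,4,6,7}  ✓accept
'd' @ 7: {1,2,3,4,5,6}  ✓accept
'd' @ 8: {1,2,3,4,5,6}  ✓accept
'd' @ 9: {1,2,3,4,5,6}  ✓accept
after full input: {1,2,3,4,5,6}  (accept=1 in)

Answer: ACCEPT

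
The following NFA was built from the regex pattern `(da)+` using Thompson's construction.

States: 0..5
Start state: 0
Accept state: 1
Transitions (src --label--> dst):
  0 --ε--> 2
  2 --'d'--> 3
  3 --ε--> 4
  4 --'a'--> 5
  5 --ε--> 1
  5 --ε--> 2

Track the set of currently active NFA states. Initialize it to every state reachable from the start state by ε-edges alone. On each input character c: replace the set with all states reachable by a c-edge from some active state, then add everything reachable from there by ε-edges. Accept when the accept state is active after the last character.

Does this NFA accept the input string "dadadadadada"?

Answer: ACCEPT

Steps:
S₀ = ε-closure({0}) = {0,2}
'd' @ 1: {3,4}
'a' @ 2: {1,2,5}  ✓accept
'd' @ 3: {3,4}
'a' @ 4: {1,2,5}  ✓accept
'd' @ 5: {3,4}
'a' @ 6: {1,2,5}  ✓accept
'd' @ 7: {3,4}
'a' @ 8: {1,2,5}  ✓accept
'd' @ 9: {3,4}
'a' @ 10: {1,2,5}  ✓accept
'd' @ 11: {3,4}
'a' @ 12: {1,2,5}  ✓accept
after full input: {1,2,5}  (accept=1 in)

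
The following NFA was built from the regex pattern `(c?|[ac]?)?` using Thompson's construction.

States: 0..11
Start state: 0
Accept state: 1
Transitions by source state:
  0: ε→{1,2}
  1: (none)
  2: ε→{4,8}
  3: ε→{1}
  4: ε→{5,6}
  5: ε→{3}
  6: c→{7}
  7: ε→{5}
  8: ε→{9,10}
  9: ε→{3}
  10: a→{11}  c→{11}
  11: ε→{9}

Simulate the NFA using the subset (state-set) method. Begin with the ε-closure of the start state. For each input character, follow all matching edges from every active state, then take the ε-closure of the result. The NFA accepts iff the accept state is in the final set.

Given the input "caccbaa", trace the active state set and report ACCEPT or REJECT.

initial (ε-close {0}): {0,1,2,3,4,5,6,8,9,10}
'c' @ 1: {1,3,5,7,9,11}  [accepting]
'a' @ 2: {}  — no active states
rest 'ccbaa' ignored (set empty)
final: {}; accept 1 not in set

Answer: REJECT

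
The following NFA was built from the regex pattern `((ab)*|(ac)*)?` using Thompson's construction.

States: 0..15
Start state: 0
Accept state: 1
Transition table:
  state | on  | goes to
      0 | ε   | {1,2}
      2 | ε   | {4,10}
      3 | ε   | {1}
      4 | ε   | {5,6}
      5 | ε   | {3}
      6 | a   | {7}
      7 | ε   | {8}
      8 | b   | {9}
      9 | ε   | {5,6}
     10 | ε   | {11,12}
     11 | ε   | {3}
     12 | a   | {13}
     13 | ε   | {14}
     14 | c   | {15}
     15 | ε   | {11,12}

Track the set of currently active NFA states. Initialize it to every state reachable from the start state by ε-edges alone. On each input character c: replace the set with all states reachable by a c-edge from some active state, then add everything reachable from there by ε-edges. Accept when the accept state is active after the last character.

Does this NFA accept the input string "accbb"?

initial (ε-close {0}): {0,1,2,3,4,5,6,10,11,12}
'a' @ 1: {7,8,13,14}
'c' @ 2: {1,3,11,12,15}  ✓accept
'c' @ 3: {}  — no active states
rest 'bb' ignored (set empty)
after full input: {}  (accept=1 not in)

Answer: REJECT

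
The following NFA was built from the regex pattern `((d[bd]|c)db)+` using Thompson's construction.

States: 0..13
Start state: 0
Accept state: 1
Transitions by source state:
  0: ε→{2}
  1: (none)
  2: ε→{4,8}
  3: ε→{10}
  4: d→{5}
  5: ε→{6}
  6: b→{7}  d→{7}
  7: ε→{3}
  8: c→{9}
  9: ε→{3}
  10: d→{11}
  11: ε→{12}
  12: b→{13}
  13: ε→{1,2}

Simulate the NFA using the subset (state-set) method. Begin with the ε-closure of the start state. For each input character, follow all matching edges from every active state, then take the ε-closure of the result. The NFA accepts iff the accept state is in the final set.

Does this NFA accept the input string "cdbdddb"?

Answer: ACCEPT

Derivation:
start: ε-closure({0}) = {0,2,4,8}
'c' @ 1: {3,9,10}
'd' @ 2: {11,12}
'b' @ 3: {1,2,4,8,13}  (accept∈set)
'd' @ 4: {5,6}
'd' @ 5: {3,7,10}
'd' @ 6: {11,12}
'b' @ 7: {1,2,4,8,13}  (accept∈set)
after full input: {1,2,4,8,13}  (accept=1 in)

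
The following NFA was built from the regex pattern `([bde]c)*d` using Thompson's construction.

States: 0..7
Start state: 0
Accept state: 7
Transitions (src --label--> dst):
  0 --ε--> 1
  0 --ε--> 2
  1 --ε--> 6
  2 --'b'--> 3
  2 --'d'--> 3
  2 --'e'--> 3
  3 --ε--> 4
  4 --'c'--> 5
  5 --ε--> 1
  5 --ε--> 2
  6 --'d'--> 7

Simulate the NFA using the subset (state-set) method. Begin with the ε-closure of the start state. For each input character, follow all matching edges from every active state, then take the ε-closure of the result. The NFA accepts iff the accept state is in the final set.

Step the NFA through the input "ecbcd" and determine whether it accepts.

initial (ε-close {0}): {0,1,2,6}
'e' @ 1: {3,4}
'c' @ 2: {1,2,5,6}
'b' @ 3: {3,4}
'c' @ 4: {1,2,5,6}
'd' @ 5: {3,4,7}  (accept∈set)
after full input: {3,4,7}  (accept=7 in)

Answer: ACCEPT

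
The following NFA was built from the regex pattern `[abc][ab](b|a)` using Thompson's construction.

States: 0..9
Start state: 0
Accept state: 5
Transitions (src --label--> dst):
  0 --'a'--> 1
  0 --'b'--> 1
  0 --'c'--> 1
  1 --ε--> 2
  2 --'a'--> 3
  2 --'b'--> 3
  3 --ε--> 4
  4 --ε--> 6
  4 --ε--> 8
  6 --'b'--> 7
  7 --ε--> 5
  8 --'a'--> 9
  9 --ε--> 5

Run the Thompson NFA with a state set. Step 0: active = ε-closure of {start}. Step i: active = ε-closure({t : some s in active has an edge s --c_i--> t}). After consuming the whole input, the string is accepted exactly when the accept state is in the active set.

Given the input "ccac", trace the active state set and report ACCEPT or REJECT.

start: ε-closure({0}) = {0}
'c' @ 1: {1,2}
'c' @ 2: {}  — state set empty
rest 'ac' ignored (set empty)
final: {}; accept 5 not in set

Answer: REJECT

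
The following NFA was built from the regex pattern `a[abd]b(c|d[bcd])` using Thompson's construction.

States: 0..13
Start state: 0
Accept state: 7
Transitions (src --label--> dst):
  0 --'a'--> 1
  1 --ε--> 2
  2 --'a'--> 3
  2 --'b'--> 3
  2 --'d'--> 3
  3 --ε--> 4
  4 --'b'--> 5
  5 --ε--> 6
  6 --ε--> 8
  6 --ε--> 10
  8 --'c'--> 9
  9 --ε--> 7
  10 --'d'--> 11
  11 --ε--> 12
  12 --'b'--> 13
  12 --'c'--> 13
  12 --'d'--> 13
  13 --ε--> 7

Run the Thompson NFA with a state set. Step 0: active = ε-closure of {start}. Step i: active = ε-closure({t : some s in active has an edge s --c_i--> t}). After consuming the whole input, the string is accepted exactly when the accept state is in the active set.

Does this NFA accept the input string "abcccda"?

initial (ε-close {0}): {0}
'a' @ 1: {1,2}
'b' @ 2: {3,4}
'c' @ 3: {}  — state set empty
rest 'ccda' ignored (set empty)
after full input: {}  (accept=7 not in)

Answer: REJECT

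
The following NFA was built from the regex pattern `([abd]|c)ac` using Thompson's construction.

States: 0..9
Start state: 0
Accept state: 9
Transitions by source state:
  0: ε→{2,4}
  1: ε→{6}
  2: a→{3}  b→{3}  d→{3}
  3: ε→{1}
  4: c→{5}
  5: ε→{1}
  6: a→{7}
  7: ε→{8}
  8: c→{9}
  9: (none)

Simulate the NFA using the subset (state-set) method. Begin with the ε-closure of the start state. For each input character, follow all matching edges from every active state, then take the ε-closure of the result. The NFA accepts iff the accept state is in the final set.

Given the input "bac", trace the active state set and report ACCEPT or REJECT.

Answer: ACCEPT

Trace:
S₀ = ε-closure({0}) = {0,2,4}
'b' @ 1: {1,3,6}
'a' @ 2: {7,8}
'c' @ 3: {9}  [accepting]
after full input: {9}  (accept=9 in)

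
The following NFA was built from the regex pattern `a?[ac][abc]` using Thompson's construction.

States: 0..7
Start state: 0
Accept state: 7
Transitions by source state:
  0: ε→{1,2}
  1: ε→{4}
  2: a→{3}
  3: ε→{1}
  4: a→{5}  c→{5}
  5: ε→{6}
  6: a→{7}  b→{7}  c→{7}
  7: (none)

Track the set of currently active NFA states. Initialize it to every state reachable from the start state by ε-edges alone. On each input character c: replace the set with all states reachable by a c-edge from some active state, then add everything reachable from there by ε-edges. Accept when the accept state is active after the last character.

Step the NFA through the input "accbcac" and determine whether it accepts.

initial (ε-close {0}): {0,1,2,4}
'a' @ 1: {1,3,4,5,6}
'c' @ 2: {5,6,7}  ✓accept
'c' @ 3: {7}  ✓accept
'b' @ 4: {}  — dead — no transitions
rest 'cac' ignored (set empty)
after full input: {}  (accept=7 not in)

Answer: REJECT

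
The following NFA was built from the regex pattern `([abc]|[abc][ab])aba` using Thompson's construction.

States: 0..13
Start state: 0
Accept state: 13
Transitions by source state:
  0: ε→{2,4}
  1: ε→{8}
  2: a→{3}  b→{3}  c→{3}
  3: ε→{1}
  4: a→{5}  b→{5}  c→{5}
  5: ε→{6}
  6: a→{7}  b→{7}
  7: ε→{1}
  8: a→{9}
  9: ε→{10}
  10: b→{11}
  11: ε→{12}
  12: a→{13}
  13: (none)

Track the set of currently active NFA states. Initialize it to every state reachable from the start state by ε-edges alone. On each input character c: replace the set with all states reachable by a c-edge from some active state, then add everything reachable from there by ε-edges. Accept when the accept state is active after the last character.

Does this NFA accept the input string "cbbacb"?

Answer: REJECT

Derivation:
initial (ε-close {0}): {0,2,4}
'c' @ 1: {1,3,5,6,8}
'b' @ 2: {1,7,8}
'b' @ 3: {}  — no active states
rest 'acb' ignored (set empty)
end set {} — state 13 not in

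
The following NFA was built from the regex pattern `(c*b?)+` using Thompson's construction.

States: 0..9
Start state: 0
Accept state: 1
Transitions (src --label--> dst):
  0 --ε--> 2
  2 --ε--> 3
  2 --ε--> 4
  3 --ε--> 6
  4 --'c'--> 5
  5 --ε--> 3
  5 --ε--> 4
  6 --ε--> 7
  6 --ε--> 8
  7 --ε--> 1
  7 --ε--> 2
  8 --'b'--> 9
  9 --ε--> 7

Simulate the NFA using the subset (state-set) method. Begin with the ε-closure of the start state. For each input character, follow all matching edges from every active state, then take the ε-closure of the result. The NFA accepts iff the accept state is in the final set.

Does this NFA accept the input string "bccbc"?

start: ε-closure({0}) = {0,1,2,3,4,6,7,8}
'b' @ 1: {1,2,3,4,6,7,8,9}  ✓accept
'c' @ 2: {1,2,3,4,5,6,7,8}  ✓accept
'c' @ 3: {1,2,3,4,5,6,7,8}  ✓accept
'b' @ 4: {1,2,3,4,6,7,8,9}  ✓accept
'c' @ 5: {1,2,3,4,5,6,7,8}  ✓accept
final: {1,2,3,4,5,6,7,8}; accept 1 in set

Answer: ACCEPT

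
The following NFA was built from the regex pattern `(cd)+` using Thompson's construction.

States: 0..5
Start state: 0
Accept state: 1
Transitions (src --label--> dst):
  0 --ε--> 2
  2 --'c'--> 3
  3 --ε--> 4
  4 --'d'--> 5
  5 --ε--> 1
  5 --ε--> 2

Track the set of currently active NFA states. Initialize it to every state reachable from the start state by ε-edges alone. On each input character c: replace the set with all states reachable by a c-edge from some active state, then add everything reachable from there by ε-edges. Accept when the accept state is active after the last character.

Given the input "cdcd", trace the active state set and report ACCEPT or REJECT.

Answer: ACCEPT

Steps:
start: ε-closure({0}) = {0,2}
'c' @ 1: {3,4}
'd' @ 2: {1,2,5}  (accept∈set)
'c' @ 3: {3,4}
'd' @ 4: {1,2,5}  (accept∈set)
final: {1,2,5}; accept 1 in set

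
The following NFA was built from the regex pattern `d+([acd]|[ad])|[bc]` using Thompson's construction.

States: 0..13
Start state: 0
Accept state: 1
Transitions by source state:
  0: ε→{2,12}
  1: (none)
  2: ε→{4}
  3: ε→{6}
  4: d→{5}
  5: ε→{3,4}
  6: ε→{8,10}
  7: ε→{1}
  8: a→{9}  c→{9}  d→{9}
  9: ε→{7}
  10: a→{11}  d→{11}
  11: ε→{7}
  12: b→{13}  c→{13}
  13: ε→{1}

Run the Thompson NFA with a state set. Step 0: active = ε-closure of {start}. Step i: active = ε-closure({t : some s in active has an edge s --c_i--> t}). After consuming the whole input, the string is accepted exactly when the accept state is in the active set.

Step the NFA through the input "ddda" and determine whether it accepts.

S₀ = ε-closure({0}) = {0,2,4,12}
'd' @ 1: {3,4,5,6,8,10}
'd' @ 2: {1,3,4,5,6,7,8,9,10,11}  [accepting]
'd' @ 3: {1,3,4,5,6,7,8,9,10,11}  [accepting]
'a' @ 4: {1,7,9,11}  [accepting]
final: {1,7,9,11}; accept 1 in set

Answer: ACCEPT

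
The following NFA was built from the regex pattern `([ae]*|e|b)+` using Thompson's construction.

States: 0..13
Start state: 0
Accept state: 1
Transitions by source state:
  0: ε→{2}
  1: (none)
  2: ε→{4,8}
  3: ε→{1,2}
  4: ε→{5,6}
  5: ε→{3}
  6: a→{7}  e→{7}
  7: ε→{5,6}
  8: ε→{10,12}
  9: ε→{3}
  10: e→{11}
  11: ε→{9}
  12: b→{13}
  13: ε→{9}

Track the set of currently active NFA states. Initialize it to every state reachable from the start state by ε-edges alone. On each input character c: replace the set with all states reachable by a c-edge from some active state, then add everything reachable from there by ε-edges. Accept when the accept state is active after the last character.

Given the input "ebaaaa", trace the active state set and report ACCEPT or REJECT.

S₀ = ε-closure({0}) = {0,1,2,3,4,5,6,8,10,12}
'e' @ 1: {1,2,3,4,5,6,7,8,9,10,11,12}  [accepting]
'b' @ 2: {1,2,3,4,5,6,8,9,10,12,13}  [accepting]
'a' @ 3: {1,2,3,4,5,6,7,8,10,12}  [accepting]
'a' @ 4: {1,2,3,4,5,6,7,8,10,12}  [accepting]
'a' @ 5: {1,2,3,4,5,6,7,8,10,12}  [accepting]
'a' @ 6: {1,2,3,4,5,6,7,8,10,12}  [accepting]
after full input: {1,2,3,4,5,6,7,8,10,12}  (accept=1 in)

Answer: ACCEPT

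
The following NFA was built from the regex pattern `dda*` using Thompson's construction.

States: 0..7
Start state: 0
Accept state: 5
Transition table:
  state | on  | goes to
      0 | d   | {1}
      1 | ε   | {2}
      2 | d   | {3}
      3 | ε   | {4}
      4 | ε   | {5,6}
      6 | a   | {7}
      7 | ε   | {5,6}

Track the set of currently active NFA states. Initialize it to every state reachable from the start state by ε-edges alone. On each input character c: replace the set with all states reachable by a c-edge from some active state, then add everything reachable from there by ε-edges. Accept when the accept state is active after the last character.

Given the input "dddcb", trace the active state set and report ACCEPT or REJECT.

Answer: REJECT

Trace:
S₀ = ε-closure({0}) = {0}
'd' @ 1: {1,2}
'd' @ 2: {3,4,5,6}  ✓accept
'd' @ 3: {}  — state set empty
rest 'cb' ignored (set empty)
end set {} — state 5 not in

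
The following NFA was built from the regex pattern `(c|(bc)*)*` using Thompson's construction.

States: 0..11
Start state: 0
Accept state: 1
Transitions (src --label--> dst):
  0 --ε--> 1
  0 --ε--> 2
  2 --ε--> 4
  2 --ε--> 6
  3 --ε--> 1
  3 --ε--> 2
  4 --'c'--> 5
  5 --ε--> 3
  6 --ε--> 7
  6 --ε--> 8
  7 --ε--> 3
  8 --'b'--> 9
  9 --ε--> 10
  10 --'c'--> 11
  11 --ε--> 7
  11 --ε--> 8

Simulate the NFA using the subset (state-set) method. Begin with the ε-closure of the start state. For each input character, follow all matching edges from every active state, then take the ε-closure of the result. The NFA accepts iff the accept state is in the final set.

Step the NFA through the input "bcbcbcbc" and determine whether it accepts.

Answer: ACCEPT

Steps:
start: ε-closure({0}) = {0,1,2,3,4,6,7,8}
'b' @ 1: {9,10}
'c' @ 2: {1,2,3,4,6,7,8,11}  (accept∈set)
'b' @ 3: {9,10}
'c' @ 4: {1,2,3,4,6,7,8,11}  (accept∈set)
'b' @ 5: {9,10}
'c' @ 6: {1,2,3,4,6,7,8,11}  (accept∈set)
'b' @ 7: {9,10}
'c' @ 8: {1,2,3,4,6,7,8,11}  (accept∈set)
end set {1,2,3,4,6,7,8,11} — state 1 in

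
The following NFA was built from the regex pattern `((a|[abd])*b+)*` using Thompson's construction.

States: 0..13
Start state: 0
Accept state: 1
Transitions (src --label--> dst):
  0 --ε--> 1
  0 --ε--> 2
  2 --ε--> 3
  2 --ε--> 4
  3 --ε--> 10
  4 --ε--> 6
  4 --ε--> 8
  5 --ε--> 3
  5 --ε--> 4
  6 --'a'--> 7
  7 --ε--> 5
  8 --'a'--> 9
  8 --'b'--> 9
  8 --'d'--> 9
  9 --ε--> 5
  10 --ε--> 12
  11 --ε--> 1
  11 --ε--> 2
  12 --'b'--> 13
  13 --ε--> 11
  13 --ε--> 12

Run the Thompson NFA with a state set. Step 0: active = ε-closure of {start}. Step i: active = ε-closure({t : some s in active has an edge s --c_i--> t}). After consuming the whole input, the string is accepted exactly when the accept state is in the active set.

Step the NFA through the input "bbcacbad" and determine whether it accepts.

start: ε-closure({0}) = {0,1,2,3,4,6,8,10,12}
'b' @ 1: {1,2,3,4,5,6,8,9,10,11,12,13}  ✓accept
'b' @ 2: {1,2,3,4,5,6,8,9,10,11,12,13}  ✓accept
'c' @ 3: {}  — no active states
rest 'acbad' ignored (set empty)
end set {} — state 1 not in

Answer: REJECT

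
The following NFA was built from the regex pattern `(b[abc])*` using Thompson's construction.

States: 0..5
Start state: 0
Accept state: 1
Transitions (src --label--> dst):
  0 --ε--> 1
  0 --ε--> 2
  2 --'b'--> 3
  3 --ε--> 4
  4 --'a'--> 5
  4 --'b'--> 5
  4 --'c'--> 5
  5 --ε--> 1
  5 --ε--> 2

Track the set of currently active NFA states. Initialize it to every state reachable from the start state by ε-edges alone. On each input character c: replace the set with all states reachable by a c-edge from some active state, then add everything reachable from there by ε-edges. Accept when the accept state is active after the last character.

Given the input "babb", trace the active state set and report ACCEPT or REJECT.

Answer: ACCEPT

Steps:
S₀ = ε-closure({0}) = {0,1,2}
'b' @ 1: {3,4}
'a' @ 2: {1,2,5}  (accept∈set)
'b' @ 3: {3,4}
'b' @ 4: {1,2,5}  (accept∈set)
after full input: {1,2,5}  (accept=1 in)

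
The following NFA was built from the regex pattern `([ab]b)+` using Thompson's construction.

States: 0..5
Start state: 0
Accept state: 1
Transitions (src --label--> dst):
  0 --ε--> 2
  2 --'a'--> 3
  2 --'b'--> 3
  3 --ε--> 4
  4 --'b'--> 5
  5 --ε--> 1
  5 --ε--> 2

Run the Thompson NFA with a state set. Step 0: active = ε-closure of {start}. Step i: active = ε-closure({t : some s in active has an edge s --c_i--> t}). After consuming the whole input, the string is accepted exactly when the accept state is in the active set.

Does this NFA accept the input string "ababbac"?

start: ε-closure({0}) = {0,2}
'a' @ 1: {3,4}
'b' @ 2: {1,2,5}  (accept∈set)
'a' @ 3: {3,4}
'b' @ 4: {1,2,5}  (accept∈set)
'b' @ 5: {3,4}
'a' @ 6: {}  — no active states
rest 'c' ignored (set empty)
end set {} — state 1 not in

Answer: REJECT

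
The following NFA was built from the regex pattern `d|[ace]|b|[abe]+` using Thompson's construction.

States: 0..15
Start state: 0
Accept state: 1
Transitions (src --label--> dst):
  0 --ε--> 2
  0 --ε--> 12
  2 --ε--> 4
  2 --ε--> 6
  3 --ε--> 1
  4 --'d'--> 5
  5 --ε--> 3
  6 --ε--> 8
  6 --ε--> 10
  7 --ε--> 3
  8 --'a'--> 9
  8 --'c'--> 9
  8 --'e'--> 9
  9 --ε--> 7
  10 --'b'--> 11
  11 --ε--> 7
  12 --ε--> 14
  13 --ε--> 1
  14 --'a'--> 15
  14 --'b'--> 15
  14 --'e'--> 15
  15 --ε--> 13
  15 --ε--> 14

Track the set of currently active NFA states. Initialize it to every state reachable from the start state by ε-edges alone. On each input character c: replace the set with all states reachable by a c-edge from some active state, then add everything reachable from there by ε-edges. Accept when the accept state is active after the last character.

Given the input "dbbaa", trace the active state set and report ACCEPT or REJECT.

Answer: REJECT

Derivation:
initial (ε-close {0}): {0,2,4,6,8,10,12,14}
'd' @ 1: {1,3,5}  (accept∈set)
'b' @ 2: {}  — no active states
rest 'baa' ignored (set empty)
after full input: {}  (accept=1 not in)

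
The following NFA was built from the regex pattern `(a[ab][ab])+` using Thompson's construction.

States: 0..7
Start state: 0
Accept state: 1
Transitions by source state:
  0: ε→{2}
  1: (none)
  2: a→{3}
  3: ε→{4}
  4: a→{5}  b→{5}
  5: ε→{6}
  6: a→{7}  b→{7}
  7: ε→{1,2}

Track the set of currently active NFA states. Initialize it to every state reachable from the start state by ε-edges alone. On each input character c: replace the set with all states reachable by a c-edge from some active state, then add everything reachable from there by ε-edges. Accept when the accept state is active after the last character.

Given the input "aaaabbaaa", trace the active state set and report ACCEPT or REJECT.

S₀ = ε-closure({0}) = {0,2}
'a' @ 1: {3,4}
'a' @ 2: {5,6}
'a' @ 3: {1,2,7}  [accepting]
'a' @ 4: {3,4}
'b' @ 5: {5,6}
'b' @ 6: {1,2,7}  [accepting]
'a' @ 7: {3,4}
'a' @ 8: {5,6}
'a' @ 9: {1,2,7}  [accepting]
final: {1,2,7}; accept 1 in set

Answer: ACCEPT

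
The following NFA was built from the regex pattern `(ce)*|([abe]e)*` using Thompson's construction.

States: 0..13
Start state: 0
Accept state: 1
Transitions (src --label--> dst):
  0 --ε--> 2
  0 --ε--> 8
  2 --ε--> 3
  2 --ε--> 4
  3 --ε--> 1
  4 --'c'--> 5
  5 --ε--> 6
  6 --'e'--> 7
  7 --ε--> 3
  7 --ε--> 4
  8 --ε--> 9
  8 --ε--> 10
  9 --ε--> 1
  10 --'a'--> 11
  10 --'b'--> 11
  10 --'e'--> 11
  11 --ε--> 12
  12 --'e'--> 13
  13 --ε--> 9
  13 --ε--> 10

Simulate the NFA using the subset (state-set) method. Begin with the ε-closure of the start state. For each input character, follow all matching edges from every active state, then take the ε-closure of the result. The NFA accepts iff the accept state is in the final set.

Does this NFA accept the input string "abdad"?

initial (ε-close {0}): {0,1,2,3,4,8,9,10}
'a' @ 1: {11,12}
'b' @ 2: {}  — dead — no transitions
rest 'dad' ignored (set empty)
end set {} — state 1 not in

Answer: REJECT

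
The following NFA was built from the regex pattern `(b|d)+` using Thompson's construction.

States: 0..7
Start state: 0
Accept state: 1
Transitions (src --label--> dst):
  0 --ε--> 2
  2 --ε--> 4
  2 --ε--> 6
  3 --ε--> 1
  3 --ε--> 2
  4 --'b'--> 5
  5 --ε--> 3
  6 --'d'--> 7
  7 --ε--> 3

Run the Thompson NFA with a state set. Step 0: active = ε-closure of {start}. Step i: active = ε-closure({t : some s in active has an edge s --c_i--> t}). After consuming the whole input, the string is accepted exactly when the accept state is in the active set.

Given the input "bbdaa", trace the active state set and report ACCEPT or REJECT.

start: ε-closure({0}) = {0,2,4,6}
'b' @ 1: {1,2,3,4,5,6}  (accept∈set)
'b' @ 2: {1,2,3,4,5,6}  (accept∈set)
'd' @ 3: {1,2,3,4,6,7}  (accept∈set)
'a' @ 4: {}  — state set empty
rest 'a' ignored (set empty)
after full input: {}  (accept=1 not in)

Answer: REJECT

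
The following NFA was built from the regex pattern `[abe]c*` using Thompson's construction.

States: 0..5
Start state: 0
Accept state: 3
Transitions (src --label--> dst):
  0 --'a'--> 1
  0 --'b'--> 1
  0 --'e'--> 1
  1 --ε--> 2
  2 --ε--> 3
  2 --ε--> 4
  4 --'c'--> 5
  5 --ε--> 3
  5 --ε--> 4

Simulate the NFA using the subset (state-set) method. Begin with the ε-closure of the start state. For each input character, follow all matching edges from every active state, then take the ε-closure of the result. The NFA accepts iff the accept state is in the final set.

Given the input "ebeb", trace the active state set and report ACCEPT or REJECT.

S₀ = ε-closure({0}) = {0}
'e' @ 1: {1,2,3,4}  ✓accept
'b' @ 2: {}  — dead — no transitions
rest 'eb' ignored (set empty)
after full input: {}  (accept=3 not in)

Answer: REJECT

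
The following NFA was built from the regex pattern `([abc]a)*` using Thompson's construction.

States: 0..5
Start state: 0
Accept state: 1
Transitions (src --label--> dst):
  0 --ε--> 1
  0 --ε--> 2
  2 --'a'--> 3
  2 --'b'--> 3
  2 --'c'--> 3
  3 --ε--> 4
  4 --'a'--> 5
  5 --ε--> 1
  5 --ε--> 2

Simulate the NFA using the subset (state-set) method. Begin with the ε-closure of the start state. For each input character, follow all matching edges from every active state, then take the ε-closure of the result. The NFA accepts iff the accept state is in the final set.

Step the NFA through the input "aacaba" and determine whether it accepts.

Answer: ACCEPT

Trace:
initial (ε-close {0}): {0,1,2}
'a' @ 1: {3,4}
'a' @ 2: {1,2,5}  (accept∈set)
'c' @ 3: {3,4}
'a' @ 4: {1,2,5}  (accept∈set)
'b' @ 5: {3,4}
'a' @ 6: {1,2,5}  (accept∈set)
end set {1,2,5} — state 1 in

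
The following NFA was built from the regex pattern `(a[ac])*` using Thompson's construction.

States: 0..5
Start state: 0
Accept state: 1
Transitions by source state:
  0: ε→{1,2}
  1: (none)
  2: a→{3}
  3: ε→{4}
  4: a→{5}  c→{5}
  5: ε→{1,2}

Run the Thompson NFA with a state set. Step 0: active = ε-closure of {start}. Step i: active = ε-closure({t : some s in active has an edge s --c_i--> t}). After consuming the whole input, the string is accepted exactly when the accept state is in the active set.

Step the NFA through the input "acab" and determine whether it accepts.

Answer: REJECT

Trace:
S₀ = ε-closure({0}) = {0,1,2}
'a' @ 1: {3,4}
'c' @ 2: {1,2,5}  ✓accept
'a' @ 3: {3,4}
'b' @ 4: {}  — dead — no transitions
after full input: {}  (accept=1 not in)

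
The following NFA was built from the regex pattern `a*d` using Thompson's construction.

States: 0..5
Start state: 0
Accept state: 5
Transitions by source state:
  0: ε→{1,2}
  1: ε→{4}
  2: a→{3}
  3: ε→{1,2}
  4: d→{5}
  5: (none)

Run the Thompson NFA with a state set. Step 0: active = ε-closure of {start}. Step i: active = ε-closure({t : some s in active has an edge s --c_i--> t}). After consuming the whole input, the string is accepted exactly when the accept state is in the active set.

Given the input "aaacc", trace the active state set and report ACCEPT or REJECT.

Answer: REJECT

Steps:
start: ε-closure({0}) = {0,1,2,4}
'a' @ 1: {1,2,3,4}
'a' @ 2: {1,2,3,4}
'a' @ 3: {1,2,3,4}
'c' @ 4: {}  — state set empty
rest 'c' ignored (set empty)
after full input: {}  (accept=5 not in)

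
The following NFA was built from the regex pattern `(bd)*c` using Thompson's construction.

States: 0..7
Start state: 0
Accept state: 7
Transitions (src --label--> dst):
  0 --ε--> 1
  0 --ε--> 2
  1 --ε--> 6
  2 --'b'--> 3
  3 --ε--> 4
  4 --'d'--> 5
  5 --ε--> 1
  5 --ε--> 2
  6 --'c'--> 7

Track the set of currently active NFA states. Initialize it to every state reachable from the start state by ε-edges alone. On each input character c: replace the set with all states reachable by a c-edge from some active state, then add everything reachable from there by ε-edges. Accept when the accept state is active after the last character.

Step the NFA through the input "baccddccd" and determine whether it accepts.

S₀ = ε-closure({0}) = {0,1,2,6}
'b' @ 1: {3,4}
'a' @ 2: {}  — dead — no transitions
rest 'ccddccd' ignored (set empty)
end set {} — state 7 not in

Answer: REJECT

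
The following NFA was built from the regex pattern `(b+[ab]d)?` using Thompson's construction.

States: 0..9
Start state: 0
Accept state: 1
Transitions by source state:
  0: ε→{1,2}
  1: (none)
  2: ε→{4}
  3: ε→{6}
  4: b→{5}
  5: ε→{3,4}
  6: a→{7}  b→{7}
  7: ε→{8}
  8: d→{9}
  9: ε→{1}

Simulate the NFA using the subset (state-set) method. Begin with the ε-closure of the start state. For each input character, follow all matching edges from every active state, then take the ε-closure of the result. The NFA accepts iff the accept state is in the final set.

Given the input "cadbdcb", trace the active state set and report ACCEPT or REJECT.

initial (ε-close {0}): {0,1,2,4}
'c' @ 1: {}  — no active states
rest 'adbdcb' ignored (set empty)
after full input: {}  (accept=1 not in)

Answer: REJECT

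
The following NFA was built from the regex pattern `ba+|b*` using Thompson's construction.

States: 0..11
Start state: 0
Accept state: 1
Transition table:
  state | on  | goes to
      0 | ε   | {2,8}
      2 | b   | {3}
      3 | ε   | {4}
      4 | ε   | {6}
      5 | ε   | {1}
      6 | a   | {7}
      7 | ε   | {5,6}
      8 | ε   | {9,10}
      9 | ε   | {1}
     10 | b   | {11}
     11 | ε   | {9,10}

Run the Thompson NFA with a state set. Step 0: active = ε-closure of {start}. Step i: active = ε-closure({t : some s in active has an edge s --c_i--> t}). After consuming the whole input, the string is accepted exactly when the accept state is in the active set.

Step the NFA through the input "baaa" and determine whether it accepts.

initial (ε-close {0}): {0,1,2,8,9,10}
'b' @ 1: {1,3,4,6,9,10,11}  (accept∈set)
'a' @ 2: {1,5,6,7}  (accept∈set)
'a' @ 3: {1,5,6,7}  (accept∈set)
'a' @ 4: {1,5,6,7}  (accept∈set)
after full input: {1,5,6,7}  (accept=1 in)

Answer: ACCEPT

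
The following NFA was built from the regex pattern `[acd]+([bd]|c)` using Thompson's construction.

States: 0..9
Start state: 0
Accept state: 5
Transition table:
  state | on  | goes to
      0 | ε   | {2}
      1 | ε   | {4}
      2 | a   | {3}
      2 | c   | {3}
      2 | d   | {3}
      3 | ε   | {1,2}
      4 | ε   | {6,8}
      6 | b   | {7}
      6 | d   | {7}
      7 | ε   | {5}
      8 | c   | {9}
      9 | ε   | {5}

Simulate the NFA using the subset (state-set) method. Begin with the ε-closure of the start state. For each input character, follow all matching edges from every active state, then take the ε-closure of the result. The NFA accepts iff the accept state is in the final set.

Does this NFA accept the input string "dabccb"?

Answer: REJECT

Steps:
S₀ = ε-closure({0}) = {0,2}
'd' @ 1: {1,2,3,4,6,8}
'a' @ 2: {1,2,3,4,6,8}
'b' @ 3: {5,7}  ✓accept
'c' @ 4: {}  — no active states
rest 'cb' ignored (set empty)
final: {}; accept 5 not in set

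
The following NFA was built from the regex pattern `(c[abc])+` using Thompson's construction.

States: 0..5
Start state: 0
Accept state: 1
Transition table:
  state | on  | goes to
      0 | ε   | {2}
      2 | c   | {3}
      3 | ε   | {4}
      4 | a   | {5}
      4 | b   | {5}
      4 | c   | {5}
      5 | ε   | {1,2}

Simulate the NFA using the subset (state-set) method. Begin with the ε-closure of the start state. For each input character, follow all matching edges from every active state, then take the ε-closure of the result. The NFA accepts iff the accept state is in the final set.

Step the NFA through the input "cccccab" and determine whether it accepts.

Answer: REJECT

Derivation:
S₀ = ε-closure({0}) = {0,2}
'c' @ 1: {3,4}
'c' @ 2: {1,2,5}  [accepting]
'c' @ 3: {3,4}
'c' @ 4: {1,2,5}  [accepting]
'c' @ 5: {3,4}
'a' @ 6: {1,2,5}  [accepting]
'b' @ 7: {}  — dead — no transitions
after full input: {}  (accept=1 not in)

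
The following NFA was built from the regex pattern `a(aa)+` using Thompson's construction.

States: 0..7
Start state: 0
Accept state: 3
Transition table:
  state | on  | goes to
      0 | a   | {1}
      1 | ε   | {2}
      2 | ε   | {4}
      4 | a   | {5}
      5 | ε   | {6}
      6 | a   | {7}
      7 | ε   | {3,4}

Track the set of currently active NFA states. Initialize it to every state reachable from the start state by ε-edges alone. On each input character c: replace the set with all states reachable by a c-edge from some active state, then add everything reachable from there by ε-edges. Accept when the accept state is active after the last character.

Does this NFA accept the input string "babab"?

initial (ε-close {0}): {0}
'b' @ 1: {}  — no active states
rest 'abab' ignored (set empty)
final: {}; accept 3 not in set

Answer: REJECT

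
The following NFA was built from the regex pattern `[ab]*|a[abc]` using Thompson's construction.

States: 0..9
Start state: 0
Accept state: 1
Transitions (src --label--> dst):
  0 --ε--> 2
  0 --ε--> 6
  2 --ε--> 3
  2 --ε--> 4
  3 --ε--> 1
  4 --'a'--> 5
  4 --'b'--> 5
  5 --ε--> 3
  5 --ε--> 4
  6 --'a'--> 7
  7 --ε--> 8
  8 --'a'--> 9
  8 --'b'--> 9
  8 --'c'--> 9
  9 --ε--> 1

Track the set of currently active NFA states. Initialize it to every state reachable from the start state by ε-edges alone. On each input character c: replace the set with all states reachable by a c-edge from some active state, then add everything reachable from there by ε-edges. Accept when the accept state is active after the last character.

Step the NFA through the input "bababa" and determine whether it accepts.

Answer: ACCEPT

Steps:
start: ε-closure({0}) = {0,1,2,3,4,6}
'b' @ 1: {1,3,4,5}  ✓accept
'a' @ 2: {1,3,4,5}  ✓accept
'b' @ 3: {1,3,4,5}  ✓accept
'a' @ 4: {1,3,4,5}  ✓accept
'b' @ 5: {1,3,4,5}  ✓accept
'a' @ 6: {1,3,4,5}  ✓accept
after full input: {1,3,4,5}  (accept=1 in)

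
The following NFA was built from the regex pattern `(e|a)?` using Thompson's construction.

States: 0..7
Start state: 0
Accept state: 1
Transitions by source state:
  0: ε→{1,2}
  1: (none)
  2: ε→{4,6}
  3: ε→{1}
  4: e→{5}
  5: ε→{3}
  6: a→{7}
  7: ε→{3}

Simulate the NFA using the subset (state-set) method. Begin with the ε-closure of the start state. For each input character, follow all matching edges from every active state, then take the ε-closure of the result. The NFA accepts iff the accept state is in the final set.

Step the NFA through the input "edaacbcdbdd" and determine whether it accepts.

Answer: REJECT

Trace:
start: ε-closure({0}) = {0,1,2,4,6}
'e' @ 1: {1,3,5}  (accept∈set)
'd' @ 2: {}  — no active states
rest 'aacbcdbdd' ignored (set empty)
end set {} — state 1 not in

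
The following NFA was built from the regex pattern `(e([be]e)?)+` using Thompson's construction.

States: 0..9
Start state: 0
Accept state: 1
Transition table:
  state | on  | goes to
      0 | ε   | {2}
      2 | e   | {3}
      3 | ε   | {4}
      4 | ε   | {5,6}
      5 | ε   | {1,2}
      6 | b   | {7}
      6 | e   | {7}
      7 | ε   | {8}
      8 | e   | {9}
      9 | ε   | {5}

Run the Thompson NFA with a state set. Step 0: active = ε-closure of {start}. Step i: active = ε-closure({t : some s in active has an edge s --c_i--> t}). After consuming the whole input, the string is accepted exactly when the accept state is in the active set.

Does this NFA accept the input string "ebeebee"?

start: ε-closure({0}) = {0,2}
'e' @ 1: {1,2,3,4,5,6}  [accepting]
'b' @ 2: {7,8}
'e' @ 3: {1,2,5,9}  [accepting]
'e' @ 4: {1,2,3,4,5,6}  [accepting]
'b' @ 5: {7,8}
'e' @ 6: {1,2,5,9}  [accepting]
'e' @ 7: {1,2,3,4,5,6}  [accepting]
end set {1,2,3,4,5,6} — state 1 in

Answer: ACCEPT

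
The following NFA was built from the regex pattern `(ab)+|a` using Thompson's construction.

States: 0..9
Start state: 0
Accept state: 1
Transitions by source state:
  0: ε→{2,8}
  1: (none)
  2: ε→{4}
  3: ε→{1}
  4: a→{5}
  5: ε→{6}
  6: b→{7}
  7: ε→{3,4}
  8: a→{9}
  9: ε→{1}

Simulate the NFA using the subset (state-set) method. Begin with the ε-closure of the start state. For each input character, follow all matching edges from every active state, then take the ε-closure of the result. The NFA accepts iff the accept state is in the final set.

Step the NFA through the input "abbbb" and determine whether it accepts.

Answer: REJECT

Derivation:
initial (ε-close {0}): {0,2,4,8}
'a' @ 1: {1,5,6,9}  [accepting]
'b' @ 2: {1,3,4,7}  [accepting]
'b' @ 3: {}  — state set empty
rest 'bb' ignored (set empty)
after full input: {}  (accept=1 not in)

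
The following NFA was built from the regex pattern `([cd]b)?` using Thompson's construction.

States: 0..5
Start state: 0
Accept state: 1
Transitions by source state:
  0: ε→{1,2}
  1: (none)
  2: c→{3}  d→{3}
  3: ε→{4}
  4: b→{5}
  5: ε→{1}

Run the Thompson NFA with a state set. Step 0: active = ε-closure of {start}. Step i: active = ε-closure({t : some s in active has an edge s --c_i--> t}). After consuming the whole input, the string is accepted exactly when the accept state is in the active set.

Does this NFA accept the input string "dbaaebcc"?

initial (ε-close {0}): {0,1,2}
'd' @ 1: {3,4}
'b' @ 2: {1,5}  (accept∈set)
'a' @ 3: {}  — dead — no transitions
rest 'aebcc' ignored (set empty)
end set {} — state 1 not in

Answer: REJECT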